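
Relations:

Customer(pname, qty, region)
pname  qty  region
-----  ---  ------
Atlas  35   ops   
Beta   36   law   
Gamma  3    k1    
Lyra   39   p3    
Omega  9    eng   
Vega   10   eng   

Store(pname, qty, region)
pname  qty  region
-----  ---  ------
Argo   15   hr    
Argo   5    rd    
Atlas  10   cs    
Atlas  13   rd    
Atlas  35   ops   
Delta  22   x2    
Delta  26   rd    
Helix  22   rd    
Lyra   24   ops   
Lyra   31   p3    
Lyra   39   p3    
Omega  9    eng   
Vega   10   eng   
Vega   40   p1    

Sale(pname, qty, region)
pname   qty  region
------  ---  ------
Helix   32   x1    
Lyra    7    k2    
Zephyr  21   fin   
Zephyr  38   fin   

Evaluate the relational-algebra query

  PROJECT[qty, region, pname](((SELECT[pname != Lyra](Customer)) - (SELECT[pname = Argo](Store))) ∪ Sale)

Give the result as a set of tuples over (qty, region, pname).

{(10, eng, Vega), (21, fin, Zephyr), (3, k1, Gamma), (32, x1, Helix), (35, ops, Atlas), (36, law, Beta), (38, fin, Zephyr), (7, k2, Lyra), (9, eng, Omega)}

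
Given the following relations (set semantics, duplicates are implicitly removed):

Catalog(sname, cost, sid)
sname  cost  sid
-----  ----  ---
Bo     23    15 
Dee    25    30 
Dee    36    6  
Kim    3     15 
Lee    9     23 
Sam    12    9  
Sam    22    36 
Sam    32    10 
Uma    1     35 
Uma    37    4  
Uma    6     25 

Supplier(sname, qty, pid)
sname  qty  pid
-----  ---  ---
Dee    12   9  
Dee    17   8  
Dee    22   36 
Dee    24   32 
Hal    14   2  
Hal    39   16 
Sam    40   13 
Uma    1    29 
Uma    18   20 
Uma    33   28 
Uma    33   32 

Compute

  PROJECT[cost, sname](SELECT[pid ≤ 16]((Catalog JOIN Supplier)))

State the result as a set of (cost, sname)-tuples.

Catalog ⋈ Supplier (natural join on sname): {(Dee, 25, 30, 12, 9), (Dee, 25, 30, 17, 8), (Dee, 25, 30, 22, 36), (Dee, 25, 30, 24, 32), (Dee, 36, 6, 12, 9), (Dee, 36, 6, 17, 8), (Dee, 36, 6, 22, 36), (Dee, 36, 6, 24, 32), (Sam, 12, 9, 40, 13), (Sam, 22, 36, 40, 13), (Sam, 32, 10, 40, 13), (Uma, 1, 35, 1, 29), (Uma, 1, 35, 18, 20), (Uma, 1, 35, 33, 28), (Uma, 1, 35, 33, 32), (Uma, 37, 4, 1, 29), (Uma, 37, 4, 18, 20), (Uma, 37, 4, 33, 28), (Uma, 37, 4, 33, 32), (Uma, 6, 25, 1, 29), (Uma, 6, 25, 18, 20), (Uma, 6, 25, 33, 28), (Uma, 6, 25, 33, 32)}
Selection pid ≤ 16: {(Dee, 25, 30, 12, 9), (Dee, 25, 30, 17, 8), (Dee, 36, 6, 12, 9), (Dee, 36, 6, 17, 8), (Sam, 12, 9, 40, 13), (Sam, 22, 36, 40, 13), (Sam, 32, 10, 40, 13)}
π_{cost, sname} gives {(12, Sam), (22, Sam), (25, Dee), (32, Sam), (36, Dee)} (2 duplicate(s) eliminated).

{(12, Sam), (22, Sam), (25, Dee), (32, Sam), (36, Dee)}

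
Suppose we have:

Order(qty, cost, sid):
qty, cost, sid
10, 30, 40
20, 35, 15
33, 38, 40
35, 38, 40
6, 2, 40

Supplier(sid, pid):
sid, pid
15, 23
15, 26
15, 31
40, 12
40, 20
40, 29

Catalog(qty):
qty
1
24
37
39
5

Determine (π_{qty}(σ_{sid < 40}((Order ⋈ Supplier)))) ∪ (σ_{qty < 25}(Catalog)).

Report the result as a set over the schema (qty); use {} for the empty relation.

{1, 20, 24, 5}

Order ⋈ Supplier (natural join on sid): {(10, 30, 40, 12), (10, 30, 40, 20), (10, 30, 40, 29), (20, 35, 15, 23), (20, 35, 15, 26), (20, 35, 15, 31), (33, 38, 40, 12), (33, 38, 40, 20), (33, 38, 40, 29), (35, 38, 40, 12), (35, 38, 40, 20), (35, 38, 40, 29), (6, 2, 40, 12), (6, 2, 40, 20), (6, 2, 40, 29)}
Apply σ_{sid < 40}; surviving tuples: {(20, 35, 15, 23), (20, 35, 15, 26), (20, 35, 15, 31)}
Keep only column(s) qty (2 duplicate(s) eliminated): {20}
Apply σ_{qty < 25}; surviving tuples: {1, 24, 5}
Set union of the two operands is {1, 20, 24, 5}.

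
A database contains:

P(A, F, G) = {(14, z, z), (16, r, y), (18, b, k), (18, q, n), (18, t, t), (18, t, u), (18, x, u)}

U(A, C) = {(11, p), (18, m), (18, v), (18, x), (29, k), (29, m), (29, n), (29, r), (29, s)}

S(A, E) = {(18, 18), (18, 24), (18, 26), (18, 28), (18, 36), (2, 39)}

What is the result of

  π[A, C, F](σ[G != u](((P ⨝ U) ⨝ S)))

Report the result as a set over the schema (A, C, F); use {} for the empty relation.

Natural join on A: {(18, b, k, m), (18, b, k, v), (18, b, k, x), (18, q, n, m), (18, q, n, v), (18, q, n, x), (18, t, t, m), (18, t, t, v), (18, t, t, x), (18, t, u, m), (18, t, u, v), (18, t, u, x), (18, x, u, m), (18, x, u, v), (18, x, u, x)}
Natural join on A: {(18, b, k, m, 18), (18, b, k, m, 24), (18, b, k, m, 26), (18, b, k, m, 28), (18, b, k, m, 36), (18, b, k, v, 18), (18, b, k, v, 24), (18, b, k, v, 26), (18, b, k, v, 28), (18, b, k, v, 36), (18, b, k, x, 18), (18, b, k, x, 24), (18, b, k, x, 26), (18, b, k, x, 28), (18, b, k, x, 36), (18, q, n, m, 18), (18, q, n, m, 24), (18, q, n, m, 26), (18, q, n, m, 28), (18, q, n, m, 36), (18, q, n, v, 18), (18, q, n, v, 24), (18, q, n, v, 26), (18, q, n, v, 28), (18, q, n, v, 36), (18, q, n, x, 18), (18, q, n, x, 24), (18, q, n, x, 26), (18, q, n, x, 28), (18, q, n, x, 36), (18, t, t, m, 18), (18, t, t, m, 24), (18, t, t, m, 26), (18, t, t, m, 28), (18, t, t, m, 36), (18, t, t, v, 18), (18, t, t, v, 24), (18, t, t, v, 26), (18, t, t, v, 28), (18, t, t, v, 36), (18, t, t, x, 18), (18, t, t, x, 24), (18, t, t, x, 26), (18, t, t, x, 28), (18, t, t, x, 36), (18, t, u, m, 18), (18, t, u, m, 24), (18, t, u, m, 26), (18, t, u, m, 28), (18, t, u, m, 36), (18, t, u, v, 18), (18, t, u, v, 24), (18, t, u, v, 26), (18, t, u, v, 28), (18, t, u, v, 36), (18, t, u, x, 18), (18, t, u, x, 24), (18, t, u, x, 26), (18, t, u, x, 28), (18, t, u, x, 36), (18, x, u, m, 18), (18, x, u, m, 24), (18, x, u, m, 26), (18, x, u, m, 28), (18, x, u, m, 36), (18, x, u, v, 18), (18, x, u, v, 24), (18, x, u, v, 26), (18, x, u, v, 28), (18, x, u, v, 36), (18, x, u, x, 18), (18, x, u, x, 24), (18, x, u, x, 26), (18, x, u, x, 28), (18, x, u, x, 36)}
Filtering on G != u leaves {(18, b, k, m, 18), (18, b, k, m, 24), (18, b, k, m, 26), (18, b, k, m, 28), (18, b, k, m, 36), (18, b, k, v, 18), (18, b, k, v, 24), (18, b, k, v, 26), (18, b, k, v, 28), (18, b, k, v, 36), (18, b, k, x, 18), (18, b, k, x, 24), (18, b, k, x, 26), (18, b, k, x, 28), (18, b, k, x, 36), (18, q, n, m, 18), (18, q, n, m, 24), (18, q, n, m, 26), (18, q, n, m, 28), (18, q, n, m, 36), (18, q, n, v, 18), (18, q, n, v, 24), (18, q, n, v, 26), (18, q, n, v, 28), (18, q, n, v, 36), (18, q, n, x, 18), (18, q, n, x, 24), (18, q, n, x, 26), (18, q, n, x, 28), (18, q, n, x, 36), (18, t, t, m, 18), (18, t, t, m, 24), (18, t, t, m, 26), (18, t, t, m, 28), (18, t, t, m, 36), (18, t, t, v, 18), (18, t, t, v, 24), (18, t, t, v, 26), (18, t, t, v, 28), (18, t, t, v, 36), (18, t, t, x, 18), (18, t, t, x, 24), (18, t, t, x, 26), (18, t, t, x, 28), (18, t, t, x, 36)}.
π[A, C, F]: project onto (A, C, F) (36 duplicate(s) eliminated) → {(18, m, b), (18, m, q), (18, m, t), (18, v, b), (18, v, q), (18, v, t), (18, x, b), (18, x, q), (18, x, t)}

{(18, m, b), (18, m, q), (18, m, t), (18, v, b), (18, v, q), (18, v, t), (18, x, b), (18, x, q), (18, x, t)}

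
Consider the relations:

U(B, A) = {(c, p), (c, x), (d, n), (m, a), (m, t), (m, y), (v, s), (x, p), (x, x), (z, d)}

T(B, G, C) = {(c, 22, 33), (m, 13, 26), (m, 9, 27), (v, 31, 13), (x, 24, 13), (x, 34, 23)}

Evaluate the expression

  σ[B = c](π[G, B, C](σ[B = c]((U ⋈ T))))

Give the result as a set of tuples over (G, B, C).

{(22, c, 33)}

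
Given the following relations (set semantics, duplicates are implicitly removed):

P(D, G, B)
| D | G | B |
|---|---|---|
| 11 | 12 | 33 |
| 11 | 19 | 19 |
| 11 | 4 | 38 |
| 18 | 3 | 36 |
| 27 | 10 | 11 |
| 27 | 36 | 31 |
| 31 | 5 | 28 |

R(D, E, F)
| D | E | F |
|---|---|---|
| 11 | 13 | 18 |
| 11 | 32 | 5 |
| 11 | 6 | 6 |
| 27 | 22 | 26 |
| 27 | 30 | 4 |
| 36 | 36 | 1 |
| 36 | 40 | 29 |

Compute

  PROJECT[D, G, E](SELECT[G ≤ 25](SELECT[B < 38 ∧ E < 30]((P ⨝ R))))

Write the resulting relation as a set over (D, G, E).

Natural join on D: {(11, 12, 33, 13, 18), (11, 12, 33, 32, 5), (11, 12, 33, 6, 6), (11, 19, 19, 13, 18), (11, 19, 19, 32, 5), (11, 19, 19, 6, 6), (11, 4, 38, 13, 18), (11, 4, 38, 32, 5), (11, 4, 38, 6, 6), (27, 10, 11, 22, 26), (27, 10, 11, 30, 4), (27, 36, 31, 22, 26), (27, 36, 31, 30, 4)}
Filtering on B < 38 ∧ E < 30 leaves {(11, 12, 33, 13, 18), (11, 12, 33, 6, 6), (11, 19, 19, 13, 18), (11, 19, 19, 6, 6), (27, 10, 11, 22, 26), (27, 36, 31, 22, 26)}.
Filtering on G ≤ 25 leaves {(11, 12, 33, 13, 18), (11, 12, 33, 6, 6), (11, 19, 19, 13, 18), (11, 19, 19, 6, 6), (27, 10, 11, 22, 26)}.
Projecting to D, G, E: {(11, 12, 13), (11, 12, 6), (11, 19, 13), (11, 19, 6), (27, 10, 22)}

{(11, 12, 13), (11, 12, 6), (11, 19, 13), (11, 19, 6), (27, 10, 22)}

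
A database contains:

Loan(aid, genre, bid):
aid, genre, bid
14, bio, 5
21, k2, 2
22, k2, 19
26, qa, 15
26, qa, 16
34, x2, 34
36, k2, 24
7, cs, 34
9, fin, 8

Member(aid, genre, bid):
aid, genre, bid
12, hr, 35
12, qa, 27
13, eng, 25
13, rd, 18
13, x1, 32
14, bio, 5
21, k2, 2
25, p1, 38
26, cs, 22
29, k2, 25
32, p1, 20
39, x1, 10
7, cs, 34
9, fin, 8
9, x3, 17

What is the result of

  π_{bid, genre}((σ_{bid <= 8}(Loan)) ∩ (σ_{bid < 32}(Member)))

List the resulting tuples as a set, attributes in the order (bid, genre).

{(2, k2), (5, bio), (8, fin)}

Filtering on bid <= 8 leaves {(14, bio, 5), (21, k2, 2), (9, fin, 8)}.
Filtering on bid < 32 leaves {(12, qa, 27), (13, eng, 25), (13, rd, 18), (14, bio, 5), (21, k2, 2), (26, cs, 22), (29, k2, 25), (32, p1, 20), (39, x1, 10), (9, fin, 8), (9, x3, 17)}.
Intersection: {(14, bio, 5), (21, k2, 2), (9, fin, 8)} with {(12, qa, 27), (13, eng, 25), (13, rd, 18), (14, bio, 5), (21, k2, 2), (26, cs, 22), (29, k2, 25), (32, p1, 20), (39, x1, 10), (9, fin, 8), (9, x3, 17)} → {(14, bio, 5), (21, k2, 2), (9, fin, 8)}
π_{bid, genre} gives {(2, k2), (5, bio), (8, fin)}.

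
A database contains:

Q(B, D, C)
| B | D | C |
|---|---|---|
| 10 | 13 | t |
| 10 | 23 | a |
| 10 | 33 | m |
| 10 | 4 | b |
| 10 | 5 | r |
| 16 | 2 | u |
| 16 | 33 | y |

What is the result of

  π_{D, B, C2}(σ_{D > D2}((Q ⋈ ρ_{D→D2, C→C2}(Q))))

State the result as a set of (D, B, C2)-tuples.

ρ[D→D2, C→C2]: schema becomes (B, D2, C2); tuples unchanged.
Joining Q and ρ_{D→D2, C→C2}(Q) on B yields {(10, 13, t, 13, t), (10, 13, t, 23, a), (10, 13, t, 33, m), (10, 13, t, 4, b), (10, 13, t, 5, r), (10, 23, a, 13, t), (10, 23, a, 23, a), (10, 23, a, 33, m), (10, 23, a, 4, b), (10, 23, a, 5, r), (10, 33, m, 13, t), (10, 33, m, 23, a), (10, 33, m, 33, m), (10, 33, m, 4, b), (10, 33, m, 5, r), (10, 4, b, 13, t), (10, 4, b, 23, a), (10, 4, b, 33, m), (10, 4, b, 4, b), (10, 4, b, 5, r), (10, 5, r, 13, t), (10, 5, r, 23, a), (10, 5, r, 33, m), (10, 5, r, 4, b), (10, 5, r, 5, r), (16, 2, u, 2, u), (16, 2, u, 33, y), (16, 33, y, 2, u), (16, 33, y, 33, y)}.
σ[D > D2]: keep tuples satisfying D > D2 → {(10, 13, t, 4, b), (10, 13, t, 5, r), (10, 23, a, 13, t), (10, 23, a, 4, b), (10, 23, a, 5, r), (10, 33, m, 13, t), (10, 33, m, 23, a), (10, 33, m, 4, b), (10, 33, m, 5, r), (10, 5, r, 4, b), (16, 33, y, 2, u)}
Projecting to D, B, C2: {(13, 10, b), (13, 10, r), (23, 10, b), (23, 10, r), (23, 10, t), (33, 10, a), (33, 10, b), (33, 10, r), (33, 10, t), (33, 16, u), (5, 10, b)}

{(13, 10, b), (13, 10, r), (23, 10, b), (23, 10, r), (23, 10, t), (33, 10, a), (33, 10, b), (33, 10, r), (33, 10, t), (33, 16, u), (5, 10, b)}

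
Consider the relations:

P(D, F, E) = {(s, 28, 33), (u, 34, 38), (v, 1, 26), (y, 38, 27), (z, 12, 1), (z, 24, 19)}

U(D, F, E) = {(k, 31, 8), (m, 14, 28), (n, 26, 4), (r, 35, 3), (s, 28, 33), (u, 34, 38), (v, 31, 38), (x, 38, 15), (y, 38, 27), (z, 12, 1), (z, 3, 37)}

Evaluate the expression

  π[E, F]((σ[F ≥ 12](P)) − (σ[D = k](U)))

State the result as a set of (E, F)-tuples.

{(1, 12), (19, 24), (27, 38), (33, 28), (38, 34)}

Apply σ_{F ≥ 12}; surviving tuples: {(s, 28, 33), (u, 34, 38), (y, 38, 27), (z, 12, 1), (z, 24, 19)}
Apply σ_{D = k}; surviving tuples: {(k, 31, 8)}
Set difference of the two operands is {(s, 28, 33), (u, 34, 38), (y, 38, 27), (z, 12, 1), (z, 24, 19)}.
π[E, F]: project onto (E, F) → {(1, 12), (19, 24), (27, 38), (33, 28), (38, 34)}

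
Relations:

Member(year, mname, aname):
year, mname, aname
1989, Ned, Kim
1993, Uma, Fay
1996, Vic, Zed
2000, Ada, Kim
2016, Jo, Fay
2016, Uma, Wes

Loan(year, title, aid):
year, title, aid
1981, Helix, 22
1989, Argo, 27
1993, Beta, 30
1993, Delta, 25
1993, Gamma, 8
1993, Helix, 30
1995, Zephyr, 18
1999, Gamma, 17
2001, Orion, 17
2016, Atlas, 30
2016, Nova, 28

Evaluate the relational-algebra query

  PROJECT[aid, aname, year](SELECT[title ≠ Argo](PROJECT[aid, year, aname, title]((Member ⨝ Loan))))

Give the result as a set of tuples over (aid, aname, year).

Member ⋈ Loan (natural join on year): {(1989, Ned, Kim, Argo, 27), (1993, Uma, Fay, Beta, 30), (1993, Uma, Fay, Delta, 25), (1993, Uma, Fay, Gamma, 8), (1993, Uma, Fay, Helix, 30), (2016, Jo, Fay, Atlas, 30), (2016, Jo, Fay, Nova, 28), (2016, Uma, Wes, Atlas, 30), (2016, Uma, Wes, Nova, 28)}
Keep only column(s) aid, year, aname, title: {(25, 1993, Fay, Delta), (27, 1989, Kim, Argo), (28, 2016, Fay, Nova), (28, 2016, Wes, Nova), (30, 1993, Fay, Beta), (30, 1993, Fay, Helix), (30, 2016, Fay, Atlas), (30, 2016, Wes, Atlas), (8, 1993, Fay, Gamma)}
Apply σ_{title ≠ Argo}; surviving tuples: {(25, 1993, Fay, Delta), (28, 2016, Fay, Nova), (28, 2016, Wes, Nova), (30, 1993, Fay, Beta), (30, 1993, Fay, Helix), (30, 2016, Fay, Atlas), (30, 2016, Wes, Atlas), (8, 1993, Fay, Gamma)}
Keep only column(s) aid, aname, year (1 duplicate(s) eliminated): {(25, Fay, 1993), (28, Fay, 2016), (28, Wes, 2016), (30, Fay, 1993), (30, Fay, 2016), (30, Wes, 2016), (8, Fay, 1993)}

{(25, Fay, 1993), (28, Fay, 2016), (28, Wes, 2016), (30, Fay, 1993), (30, Fay, 2016), (30, Wes, 2016), (8, Fay, 1993)}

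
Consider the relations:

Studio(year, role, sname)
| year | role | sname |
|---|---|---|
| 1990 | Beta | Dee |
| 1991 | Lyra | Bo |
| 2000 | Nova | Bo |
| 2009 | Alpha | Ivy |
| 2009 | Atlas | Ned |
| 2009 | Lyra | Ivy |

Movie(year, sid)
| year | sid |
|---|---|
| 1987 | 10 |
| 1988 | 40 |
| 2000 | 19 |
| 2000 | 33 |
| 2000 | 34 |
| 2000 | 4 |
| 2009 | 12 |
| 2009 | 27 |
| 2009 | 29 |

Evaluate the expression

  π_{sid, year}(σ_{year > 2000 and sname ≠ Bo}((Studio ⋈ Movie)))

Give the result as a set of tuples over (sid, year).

Joining Studio and Movie on year yields {(2000, Nova, Bo, 19), (2000, Nova, Bo, 33), (2000, Nova, Bo, 34), (2000, Nova, Bo, 4), (2009, Alpha, Ivy, 12), (2009, Alpha, Ivy, 27), (2009, Alpha, Ivy, 29), (2009, Atlas, Ned, 12), (2009, Atlas, Ned, 27), (2009, Atlas, Ned, 29), (2009, Lyra, Ivy, 12), (2009, Lyra, Ivy, 27), (2009, Lyra, Ivy, 29)}.
Filtering on year > 2000 and sname ≠ Bo leaves {(2009, Alpha, Ivy, 12), (2009, Alpha, Ivy, 27), (2009, Alpha, Ivy, 29), (2009, Atlas, Ned, 12), (2009, Atlas, Ned, 27), (2009, Atlas, Ned, 29), (2009, Lyra, Ivy, 12), (2009, Lyra, Ivy, 27), (2009, Lyra, Ivy, 29)}.
Projecting to sid, year (6 duplicate(s) eliminated): {(12, 2009), (27, 2009), (29, 2009)}

{(12, 2009), (27, 2009), (29, 2009)}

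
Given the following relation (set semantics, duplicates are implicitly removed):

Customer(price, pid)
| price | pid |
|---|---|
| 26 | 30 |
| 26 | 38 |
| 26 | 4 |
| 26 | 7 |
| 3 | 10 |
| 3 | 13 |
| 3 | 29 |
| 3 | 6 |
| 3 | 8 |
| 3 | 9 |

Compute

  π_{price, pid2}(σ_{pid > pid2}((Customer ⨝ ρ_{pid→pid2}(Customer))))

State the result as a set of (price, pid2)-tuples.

ρ[pid→pid2]: schema becomes (price, pid2); tuples unchanged.
Natural join on price: {(26, 30, 30), (26, 30, 38), (26, 30, 4), (26, 30, 7), (26, 38, 30), (26, 38, 38), (26, 38, 4), (26, 38, 7), (26, 4, 30), (26, 4, 38), (26, 4, 4), (26, 4, 7), (26, 7, 30), (26, 7, 38), (26, 7, 4), (26, 7, 7), (3, 10, 10), (3, 10, 13), (3, 10, 29), (3, 10, 6), (3, 10, 8), (3, 10, 9), (3, 13, 10), (3, 13, 13), (3, 13, 29), (3, 13, 6), (3, 13, 8), (3, 13, 9), (3, 29, 10), (3, 29, 13), (3, 29, 29), (3, 29, 6), (3, 29, 8), (3, 29, 9), (3, 6, 10), (3, 6, 13), (3, 6, 29), (3, 6, 6), (3, 6, 8), (3, 6, 9), (3, 8, 10), (3, 8, 13), (3, 8, 29), (3, 8, 6), (3, 8, 8), (3, 8, 9), (3, 9, 10), (3, 9, 13), (3, 9, 29), (3, 9, 6), (3, 9, 8), (3, 9, 9)}
σ[pid > pid2]: keep tuples satisfying pid > pid2 → {(26, 30, 4), (26, 30, 7), (26, 38, 30), (26, 38, 4), (26, 38, 7), (26, 7, 4), (3, 10, 6), (3, 10, 8), (3, 10, 9), (3, 13, 10), (3, 13, 6), (3, 13, 8), (3, 13, 9), (3, 29, 10), (3, 29, 13), (3, 29, 6), (3, 29, 8), (3, 29, 9), (3, 8, 6), (3, 9, 6), (3, 9, 8)}
Projecting to price, pid2 (13 duplicate(s) eliminated): {(26, 30), (26, 4), (26, 7), (3, 10), (3, 13), (3, 6), (3, 8), (3, 9)}

{(26, 30), (26, 4), (26, 7), (3, 10), (3, 13), (3, 6), (3, 8), (3, 9)}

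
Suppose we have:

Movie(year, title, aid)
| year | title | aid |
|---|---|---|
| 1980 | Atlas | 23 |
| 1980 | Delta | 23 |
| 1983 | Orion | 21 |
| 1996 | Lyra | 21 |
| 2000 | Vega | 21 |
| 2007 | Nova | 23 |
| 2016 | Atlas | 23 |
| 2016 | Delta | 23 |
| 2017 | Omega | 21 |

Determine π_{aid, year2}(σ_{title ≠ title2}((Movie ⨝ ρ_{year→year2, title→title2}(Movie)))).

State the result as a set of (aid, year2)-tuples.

{(21, 1983), (21, 1996), (21, 2000), (21, 2017), (23, 1980), (23, 2007), (23, 2016)}

ρ[year→year2, title→title2]: schema becomes (year2, title2, aid); tuples unchanged.
Natural join on aid: {(1980, Atlas, 23, 1980, Atlas), (1980, Atlas, 23, 1980, Delta), (1980, Atlas, 23, 2007, Nova), (1980, Atlas, 23, 2016, Atlas), (1980, Atlas, 23, 2016, Delta), (1980, Delta, 23, 1980, Atlas), (1980, Delta, 23, 1980, Delta), (1980, Delta, 23, 2007, Nova), (1980, Delta, 23, 2016, Atlas), (1980, Delta, 23, 2016, Delta), (1983, Orion, 21, 1983, Orion), (1983, Orion, 21, 1996, Lyra), (1983, Orion, 21, 2000, Vega), (1983, Orion, 21, 2017, Omega), (1996, Lyra, 21, 1983, Orion), (1996, Lyra, 21, 1996, Lyra), (1996, Lyra, 21, 2000, Vega), (1996, Lyra, 21, 2017, Omega), (2000, Vega, 21, 1983, Orion), (2000, Vega, 21, 1996, Lyra), (2000, Vega, 21, 2000, Vega), (2000, Vega, 21, 2017, Omega), (2007, Nova, 23, 1980, Atlas), (2007, Nova, 23, 1980, Delta), (2007, Nova, 23, 2007, Nova), (2007, Nova, 23, 2016, Atlas), (2007, Nova, 23, 2016, Delta), (2016, Atlas, 23, 1980, Atlas), (2016, Atlas, 23, 1980, Delta), (2016, Atlas, 23, 2007, Nova), (2016, Atlas, 23, 2016, Atlas), (2016, Atlas, 23, 2016, Delta), (2016, Delta, 23, 1980, Atlas), (2016, Delta, 23, 1980, Delta), (2016, Delta, 23, 2007, Nova), (2016, Delta, 23, 2016, Atlas), (2016, Delta, 23, 2016, Delta), (2017, Omega, 21, 1983, Orion), (2017, Omega, 21, 1996, Lyra), (2017, Omega, 21, 2000, Vega), (2017, Omega, 21, 2017, Omega)}
Apply σ_{title ≠ title2}; surviving tuples: {(1980, Atlas, 23, 1980, Delta), (1980, Atlas, 23, 2007, Nova), (1980, Atlas, 23, 2016, Delta), (1980, Delta, 23, 1980, Atlas), (1980, Delta, 23, 2007, Nova), (1980, Delta, 23, 2016, Atlas), (1983, Orion, 21, 1996, Lyra), (1983, Orion, 21, 2000, Vega), (1983, Orion, 21, 2017, Omega), (1996, Lyra, 21, 1983, Orion), (1996, Lyra, 21, 2000, Vega), (1996, Lyra, 21, 2017, Omega), (2000, Vega, 21, 1983, Orion), (2000, Vega, 21, 1996, Lyra), (2000, Vega, 21, 2017, Omega), (2007, Nova, 23, 1980, Atlas), (2007, Nova, 23, 1980, Delta), (2007, Nova, 23, 2016, Atlas), (2007, Nova, 23, 2016, Delta), (2016, Atlas, 23, 1980, Delta), (2016, Atlas, 23, 2007, Nova), (2016, Atlas, 23, 2016, Delta), (2016, Delta, 23, 1980, Atlas), (2016, Delta, 23, 2007, Nova), (2016, Delta, 23, 2016, Atlas), (2017, Omega, 21, 1983, Orion), (2017, Omega, 21, 1996, Lyra), (2017, Omega, 21, 2000, Vega)}
π_{aid, year2} gives {(21, 1983), (21, 1996), (21, 2000), (21, 2017), (23, 1980), (23, 2007), (23, 2016)} (21 duplicate(s) eliminated).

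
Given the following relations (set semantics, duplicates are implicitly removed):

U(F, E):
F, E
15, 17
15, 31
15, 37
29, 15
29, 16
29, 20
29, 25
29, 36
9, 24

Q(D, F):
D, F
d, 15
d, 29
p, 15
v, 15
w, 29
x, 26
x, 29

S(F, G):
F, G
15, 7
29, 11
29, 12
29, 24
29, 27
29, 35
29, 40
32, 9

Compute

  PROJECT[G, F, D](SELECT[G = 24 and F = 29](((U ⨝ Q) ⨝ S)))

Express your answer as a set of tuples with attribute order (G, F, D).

{(24, 29, d), (24, 29, w), (24, 29, x)}

U ⋈ Q (natural join on F): {(15, 17, d), (15, 17, p), (15, 17, v), (15, 31, d), (15, 31, p), (15, 31, v), (15, 37, d), (15, 37, p), (15, 37, v), (29, 15, d), (29, 15, w), (29, 15, x), (29, 16, d), (29, 16, w), (29, 16, x), (29, 20, d), (29, 20, w), (29, 20, x), (29, 25, d), (29, 25, w), (29, 25, x), (29, 36, d), (29, 36, w), (29, 36, x)}
(U ⨝ Q) ⋈ S (natural join on F): {(15, 17, d, 7), (15, 17, p, 7), (15, 17, v, 7), (15, 31, d, 7), (15, 31, p, 7), (15, 31, v, 7), (15, 37, d, 7), (15, 37, p, 7), (15, 37, v, 7), (29, 15, d, 11), (29, 15, d, 12), (29, 15, d, 24), (29, 15, d, 27), (29, 15, d, 35), (29, 15, d, 40), (29, 15, w, 11), (29, 15, w, 12), (29, 15, w, 24), (29, 15, w, 27), (29, 15, w, 35), (29, 15, w, 40), (29, 15, x, 11), (29, 15, x, 12), (29, 15, x, 24), (29, 15, x, 27), (29, 15, x, 35), (29, 15, x, 40), (29, 16, d, 11), (29, 16, d, 12), (29, 16, d, 24), (29, 16, d, 27), (29, 16, d, 35), (29, 16, d, 40), (29, 16, w, 11), (29, 16, w, 12), (29, 16, w, 24), (29, 16, w, 27), (29, 16, w, 35), (29, 16, w, 40), (29, 16, x, 11), (29, 16, x, 12), (29, 16, x, 24), (29, 16, x, 27), (29, 16, x, 35), (29, 16, x, 40), (29, 20, d, 11), (29, 20, d, 12), (29, 20, d, 24), (29, 20, d, 27), (29, 20, d, 35), (29, 20, d, 40), (29, 20, w, 11), (29, 20, w, 12), (29, 20, w, 24), (29, 20, w, 27), (29, 20, w, 35), (29, 20, w, 40), (29, 20, x, 11), (29, 20, x, 12), (29, 20, x, 24), (29, 20, x, 27), (29, 20, x, 35), (29, 20, x, 40), (29, 25, d, 11), (29, 25, d, 12), (29, 25, d, 24), (29, 25, d, 27), (29, 25, d, 35), (29, 25, d, 40), (29, 25, w, 11), (29, 25, w, 12), (29, 25, w, 24), (29, 25, w, 27), (29, 25, w, 35), (29, 25, w, 40), (29, 25, x, 11), (29, 25, x, 12), (29, 25, x, 24), (29, 25, x, 27), (29, 25, x, 35), (29, 25, x, 40), (29, 36, d, 11), (29, 36, d, 12), (29, 36, d, 24), (29, 36, d, 27), (29, 36, d, 35), (29, 36, d, 40), (29, 36, w, 11), (29, 36, w, 12), (29, 36, w, 24), (29, 36, w, 27), (29, 36, w, 35), (29, 36, w, 40), (29, 36, x, 11), (29, 36, x, 12), (29, 36, x, 24), (29, 36, x, 27), (29, 36, x, 35), (29, 36, x, 40)}
Selection G = 24 and F = 29: {(29, 15, d, 24), (29, 15, w, 24), (29, 15, x, 24), (29, 16, d, 24), (29, 16, w, 24), (29, 16, x, 24), (29, 20, d, 24), (29, 20, w, 24), (29, 20, x, 24), (29, 25, d, 24), (29, 25, w, 24), (29, 25, x, 24), (29, 36, d, 24), (29, 36, w, 24), (29, 36, x, 24)}
Projecting to G, F, D (12 duplicate(s) eliminated): {(24, 29, d), (24, 29, w), (24, 29, x)}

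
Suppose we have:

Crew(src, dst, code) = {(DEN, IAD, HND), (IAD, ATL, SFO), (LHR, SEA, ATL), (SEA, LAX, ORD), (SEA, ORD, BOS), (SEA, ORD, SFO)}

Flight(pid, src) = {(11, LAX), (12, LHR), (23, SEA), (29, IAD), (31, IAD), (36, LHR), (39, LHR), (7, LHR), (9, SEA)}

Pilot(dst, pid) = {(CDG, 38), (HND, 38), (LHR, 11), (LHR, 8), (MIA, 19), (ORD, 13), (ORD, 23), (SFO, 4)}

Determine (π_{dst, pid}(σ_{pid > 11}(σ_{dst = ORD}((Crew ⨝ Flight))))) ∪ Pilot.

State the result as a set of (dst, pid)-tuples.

Natural join on src: {(IAD, ATL, SFO, 29), (IAD, ATL, SFO, 31), (LHR, SEA, ATL, 12), (LHR, SEA, ATL, 36), (LHR, SEA, ATL, 39), (LHR, SEA, ATL, 7), (SEA, LAX, ORD, 23), (SEA, LAX, ORD, 9), (SEA, ORD, BOS, 23), (SEA, ORD, BOS, 9), (SEA, ORD, SFO, 23), (SEA, ORD, SFO, 9)}
Apply σ_{dst = ORD}; surviving tuples: {(SEA, ORD, BOS, 23), (SEA, ORD, BOS, 9), (SEA, ORD, SFO, 23), (SEA, ORD, SFO, 9)}
Apply σ_{pid > 11}; surviving tuples: {(SEA, ORD, BOS, 23), (SEA, ORD, SFO, 23)}
π_{dst, pid} gives {(ORD, 23)} (1 duplicate(s) eliminated).
Set union of the two operands is {(CDG, 38), (HND, 38), (LHR, 11), (LHR, 8), (MIA, 19), (ORD, 13), (ORD, 23), (SFO, 4)}.

{(CDG, 38), (HND, 38), (LHR, 11), (LHR, 8), (MIA, 19), (ORD, 13), (ORD, 23), (SFO, 4)}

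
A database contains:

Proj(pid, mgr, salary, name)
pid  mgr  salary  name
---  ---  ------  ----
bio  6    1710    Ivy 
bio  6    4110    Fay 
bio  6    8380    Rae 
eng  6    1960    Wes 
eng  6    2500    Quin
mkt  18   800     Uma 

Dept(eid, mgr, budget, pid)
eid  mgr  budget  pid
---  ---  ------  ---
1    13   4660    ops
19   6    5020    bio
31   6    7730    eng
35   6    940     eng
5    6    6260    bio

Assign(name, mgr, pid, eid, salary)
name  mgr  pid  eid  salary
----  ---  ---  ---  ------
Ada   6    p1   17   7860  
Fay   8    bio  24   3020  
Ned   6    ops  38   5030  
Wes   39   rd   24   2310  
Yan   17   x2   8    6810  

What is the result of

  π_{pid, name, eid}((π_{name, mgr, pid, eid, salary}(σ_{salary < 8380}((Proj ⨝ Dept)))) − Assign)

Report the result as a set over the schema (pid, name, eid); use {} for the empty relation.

{(bio, Fay, 19), (bio, Fay, 5), (bio, Ivy, 19), (bio, Ivy, 5), (eng, Quin, 31), (eng, Quin, 35), (eng, Wes, 31), (eng, Wes, 35)}

Proj ⋈ Dept (natural join on pid, mgr): {(bio, 6, 1710, Ivy, 19, 5020), (bio, 6, 1710, Ivy, 5, 6260), (bio, 6, 4110, Fay, 19, 5020), (bio, 6, 4110, Fay, 5, 6260), (bio, 6, 8380, Rae, 19, 5020), (bio, 6, 8380, Rae, 5, 6260), (eng, 6, 1960, Wes, 31, 7730), (eng, 6, 1960, Wes, 35, 940), (eng, 6, 2500, Quin, 31, 7730), (eng, 6, 2500, Quin, 35, 940)}
Selection salary < 8380: {(bio, 6, 1710, Ivy, 19, 5020), (bio, 6, 1710, Ivy, 5, 6260), (bio, 6, 4110, Fay, 19, 5020), (bio, 6, 4110, Fay, 5, 6260), (eng, 6, 1960, Wes, 31, 7730), (eng, 6, 1960, Wes, 35, 940), (eng, 6, 2500, Quin, 31, 7730), (eng, 6, 2500, Quin, 35, 940)}
Projecting to name, mgr, pid, eid, salary: {(Fay, 6, bio, 19, 4110), (Fay, 6, bio, 5, 4110), (Ivy, 6, bio, 19, 1710), (Ivy, 6, bio, 5, 1710), (Quin, 6, eng, 31, 2500), (Quin, 6, eng, 35, 2500), (Wes, 6, eng, 31, 1960), (Wes, 6, eng, 35, 1960)}
Difference: {(Fay, 6, bio, 19, 4110), (Fay, 6, bio, 5, 4110), (Ivy, 6, bio, 19, 1710), (Ivy, 6, bio, 5, 1710), (Quin, 6, eng, 31, 2500), (Quin, 6, eng, 35, 2500), (Wes, 6, eng, 31, 1960), (Wes, 6, eng, 35, 1960)} with {(Ada, 6, p1, 17, 7860), (Fay, 8, bio, 24, 3020), (Ned, 6, ops, 38, 5030), (Wes, 39, rd, 24, 2310), (Yan, 17, x2, 8, 6810)} → {(Fay, 6, bio, 19, 4110), (Fay, 6, bio, 5, 4110), (Ivy, 6, bio, 19, 1710), (Ivy, 6, bio, 5, 1710), (Quin, 6, eng, 31, 2500), (Quin, 6, eng, 35, 2500), (Wes, 6, eng, 31, 1960), (Wes, 6, eng, 35, 1960)}
Projecting to pid, name, eid: {(bio, Fay, 19), (bio, Fay, 5), (bio, Ivy, 19), (bio, Ivy, 5), (eng, Quin, 31), (eng, Quin, 35), (eng, Wes, 31), (eng, Wes, 35)}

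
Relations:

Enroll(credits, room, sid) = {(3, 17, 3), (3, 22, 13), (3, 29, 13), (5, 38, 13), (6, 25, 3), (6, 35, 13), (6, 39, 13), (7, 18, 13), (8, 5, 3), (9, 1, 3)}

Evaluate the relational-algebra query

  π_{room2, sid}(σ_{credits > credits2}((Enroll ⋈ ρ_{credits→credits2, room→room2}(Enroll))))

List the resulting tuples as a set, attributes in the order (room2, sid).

{(17, 3), (22, 13), (25, 3), (29, 13), (35, 13), (38, 13), (39, 13), (5, 3)}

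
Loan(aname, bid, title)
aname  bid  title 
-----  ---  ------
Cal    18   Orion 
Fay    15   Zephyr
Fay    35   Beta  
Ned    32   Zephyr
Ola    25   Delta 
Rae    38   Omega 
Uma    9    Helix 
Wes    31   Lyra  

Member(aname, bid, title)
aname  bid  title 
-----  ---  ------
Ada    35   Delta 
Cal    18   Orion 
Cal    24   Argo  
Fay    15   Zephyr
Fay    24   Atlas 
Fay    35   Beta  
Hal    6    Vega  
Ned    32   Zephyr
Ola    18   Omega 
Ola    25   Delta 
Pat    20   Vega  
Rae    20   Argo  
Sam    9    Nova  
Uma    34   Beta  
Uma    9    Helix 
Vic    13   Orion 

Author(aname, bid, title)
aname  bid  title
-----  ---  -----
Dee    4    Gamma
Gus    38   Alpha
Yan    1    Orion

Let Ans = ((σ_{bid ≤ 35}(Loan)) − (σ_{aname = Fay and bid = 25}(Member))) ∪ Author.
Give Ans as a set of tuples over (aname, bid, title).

{(Cal, 18, Orion), (Dee, 4, Gamma), (Fay, 15, Zephyr), (Fay, 35, Beta), (Gus, 38, Alpha), (Ned, 32, Zephyr), (Ola, 25, Delta), (Uma, 9, Helix), (Wes, 31, Lyra), (Yan, 1, Orion)}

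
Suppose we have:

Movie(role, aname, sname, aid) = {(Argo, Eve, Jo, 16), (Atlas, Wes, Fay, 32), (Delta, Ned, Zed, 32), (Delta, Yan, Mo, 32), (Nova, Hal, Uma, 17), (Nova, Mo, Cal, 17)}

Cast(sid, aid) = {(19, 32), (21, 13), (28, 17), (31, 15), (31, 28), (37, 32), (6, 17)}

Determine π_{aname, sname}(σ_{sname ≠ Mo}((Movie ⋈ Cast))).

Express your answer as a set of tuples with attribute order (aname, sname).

{(Hal, Uma), (Mo, Cal), (Ned, Zed), (Wes, Fay)}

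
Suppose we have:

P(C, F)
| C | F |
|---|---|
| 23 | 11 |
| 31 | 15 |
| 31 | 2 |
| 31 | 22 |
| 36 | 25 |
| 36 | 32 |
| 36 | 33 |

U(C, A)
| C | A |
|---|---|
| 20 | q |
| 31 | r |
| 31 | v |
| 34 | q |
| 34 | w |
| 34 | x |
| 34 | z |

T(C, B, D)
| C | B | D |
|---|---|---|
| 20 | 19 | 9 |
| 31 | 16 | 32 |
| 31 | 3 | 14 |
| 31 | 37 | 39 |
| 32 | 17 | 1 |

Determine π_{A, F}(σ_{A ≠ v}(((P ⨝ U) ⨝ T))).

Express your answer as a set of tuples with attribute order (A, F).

{(r, 15), (r, 2), (r, 22)}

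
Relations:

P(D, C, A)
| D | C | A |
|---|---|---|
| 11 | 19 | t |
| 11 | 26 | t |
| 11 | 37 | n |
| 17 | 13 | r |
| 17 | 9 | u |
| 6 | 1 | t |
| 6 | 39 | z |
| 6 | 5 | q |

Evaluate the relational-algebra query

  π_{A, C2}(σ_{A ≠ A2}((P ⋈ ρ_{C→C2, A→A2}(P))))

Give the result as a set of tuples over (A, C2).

ρ[C→C2, A→A2]: schema becomes (D, C2, A2); tuples unchanged.
Natural join on D: {(11, 19, t, 19, t), (11, 19, t, 26, t), (11, 19, t, 37, n), (11, 26, t, 19, t), (11, 26, t, 26, t), (11, 26, t, 37, n), (11, 37, n, 19, t), (11, 37, n, 26, t), (11, 37, n, 37, n), (17, 13, r, 13, r), (17, 13, r, 9, u), (17, 9, u, 13, r), (17, 9, u, 9, u), (6, 1, t, 1, t), (6, 1, t, 39, z), (6, 1, t, 5, q), (6, 39, z, 1, t), (6, 39, z, 39, z), (6, 39, z, 5, q), (6, 5, q, 1, t), (6, 5, q, 39, z), (6, 5, q, 5, q)}
Apply σ_{A ≠ A2}; surviving tuples: {(11, 19, t, 37, n), (11, 26, t, 37, n), (11, 37, n, 19, t), (11, 37, n, 26, t), (17, 13, r, 9, u), (17, 9, u, 13, r), (6, 1, t, 39, z), (6, 1, t, 5, q), (6, 39, z, 1, t), (6, 39, z, 5, q), (6, 5, q, 1, t), (6, 5, q, 39, z)}
Projecting to A, C2 (1 duplicate(s) eliminated): {(n, 19), (n, 26), (q, 1), (q, 39), (r, 9), (t, 37), (t, 39), (t, 5), (u, 13), (z, 1), (z, 5)}

{(n, 19), (n, 26), (q, 1), (q, 39), (r, 9), (t, 37), (t, 39), (t, 5), (u, 13), (z, 1), (z, 5)}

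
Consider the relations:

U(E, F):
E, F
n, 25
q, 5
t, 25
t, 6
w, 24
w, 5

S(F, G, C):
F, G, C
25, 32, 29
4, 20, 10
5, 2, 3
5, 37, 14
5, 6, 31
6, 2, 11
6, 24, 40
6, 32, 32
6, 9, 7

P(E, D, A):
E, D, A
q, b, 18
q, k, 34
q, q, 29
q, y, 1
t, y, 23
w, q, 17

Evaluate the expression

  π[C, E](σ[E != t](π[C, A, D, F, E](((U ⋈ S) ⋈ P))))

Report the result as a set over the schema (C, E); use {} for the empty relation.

{(14, q), (14, w), (3, q), (3, w), (31, q), (31, w)}

Natural join on F: {(n, 25, 32, 29), (q, 5, 2, 3), (q, 5, 37, 14), (q, 5, 6, 31), (t, 25, 32, 29), (t, 6, 2, 11), (t, 6, 24, 40), (t, 6, 32, 32), (t, 6, 9, 7), (w, 5, 2, 3), (w, 5, 37, 14), (w, 5, 6, 31)}
Natural join on E: {(q, 5, 2, 3, b, 18), (q, 5, 2, 3, k, 34), (q, 5, 2, 3, q, 29), (q, 5, 2, 3, y, 1), (q, 5, 37, 14, b, 18), (q, 5, 37, 14, k, 34), (q, 5, 37, 14, q, 29), (q, 5, 37, 14, y, 1), (q, 5, 6, 31, b, 18), (q, 5, 6, 31, k, 34), (q, 5, 6, 31, q, 29), (q, 5, 6, 31, y, 1), (t, 25, 32, 29, y, 23), (t, 6, 2, 11, y, 23), (t, 6, 24, 40, y, 23), (t, 6, 32, 32, y, 23), (t, 6, 9, 7, y, 23), (w, 5, 2, 3, q, 17), (w, 5, 37, 14, q, 17), (w, 5, 6, 31, q, 17)}
Keep only column(s) C, A, D, F, E: {(11, 23, y, 6, t), (14, 1, y, 5, q), (14, 17, q, 5, w), (14, 18, b, 5, q), (14, 29, q, 5, q), (14, 34, k, 5, q), (29, 23, y, 25, t), (3, 1, y, 5, q), (3, 17, q, 5, w), (3, 18, b, 5, q), (3, 29, q, 5, q), (3, 34, k, 5, q), (31, 1, y, 5, q), (31, 17, q, 5, w), (31, 18, b, 5, q), (31, 29, q, 5, q), (31, 34, k, 5, q), (32, 23, y, 6, t), (40, 23, y, 6, t), (7, 23, y, 6, t)}
Apply σ_{E != t}; surviving tuples: {(14, 1, y, 5, q), (14, 17, q, 5, w), (14, 18, b, 5, q), (14, 29, q, 5, q), (14, 34, k, 5, q), (3, 1, y, 5, q), (3, 17, q, 5, w), (3, 18, b, 5, q), (3, 29, q, 5, q), (3, 34, k, 5, q), (31, 1, y, 5, q), (31, 17, q, 5, w), (31, 18, b, 5, q), (31, 29, q, 5, q), (31, 34, k, 5, q)}
Keep only column(s) C, E (9 duplicate(s) eliminated): {(14, q), (14, w), (3, q), (3, w), (31, q), (31, w)}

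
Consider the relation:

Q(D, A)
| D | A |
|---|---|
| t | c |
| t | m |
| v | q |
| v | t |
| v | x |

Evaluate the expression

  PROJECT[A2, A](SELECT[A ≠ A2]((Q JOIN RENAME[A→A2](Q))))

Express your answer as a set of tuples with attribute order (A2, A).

ρ[A→A2]: schema becomes (D, A2); tuples unchanged.
Natural join on D: {(t, c, c), (t, c, m), (t, m, c), (t, m, m), (v, q, q), (v, q, t), (v, q, x), (v, t, q), (v, t, t), (v, t, x), (v, x, q), (v, x, t), (v, x, x)}
Selection A ≠ A2: {(t, c, m), (t, m, c), (v, q, t), (v, q, x), (v, t, q), (v, t, x), (v, x, q), (v, x, t)}
Keep only column(s) A2, A: {(c, m), (m, c), (q, t), (q, x), (t, q), (t, x), (x, q), (x, t)}

{(c, m), (m, c), (q, t), (q, x), (t, q), (t, x), (x, q), (x, t)}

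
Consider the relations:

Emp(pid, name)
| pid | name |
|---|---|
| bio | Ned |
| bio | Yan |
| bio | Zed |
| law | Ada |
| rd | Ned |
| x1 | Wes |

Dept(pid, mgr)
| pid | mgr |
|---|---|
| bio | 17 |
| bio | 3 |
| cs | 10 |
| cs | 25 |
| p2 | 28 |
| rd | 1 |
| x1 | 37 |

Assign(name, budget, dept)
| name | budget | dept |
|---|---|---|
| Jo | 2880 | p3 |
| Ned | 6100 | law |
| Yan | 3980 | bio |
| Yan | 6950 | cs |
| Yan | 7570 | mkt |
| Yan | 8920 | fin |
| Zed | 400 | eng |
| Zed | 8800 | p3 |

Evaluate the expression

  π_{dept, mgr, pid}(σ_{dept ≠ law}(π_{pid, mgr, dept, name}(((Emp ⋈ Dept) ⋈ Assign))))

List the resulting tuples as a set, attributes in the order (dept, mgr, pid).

Emp ⋈ Dept (natural join on pid): {(bio, Ned, 17), (bio, Ned, 3), (bio, Yan, 17), (bio, Yan, 3), (bio, Zed, 17), (bio, Zed, 3), (rd, Ned, 1), (x1, Wes, 37)}
(Emp ⋈ Dept) ⋈ Assign (natural join on name): {(bio, Ned, 17, 6100, law), (bio, Ned, 3, 6100, law), (bio, Yan, 17, 3980, bio), (bio, Yan, 17, 6950, cs), (bio, Yan, 17, 7570, mkt), (bio, Yan, 17, 8920, fin), (bio, Yan, 3, 3980, bio), (bio, Yan, 3, 6950, cs), (bio, Yan, 3, 7570, mkt), (bio, Yan, 3, 8920, fin), (bio, Zed, 17, 400, eng), (bio, Zed, 17, 8800, p3), (bio, Zed, 3, 400, eng), (bio, Zed, 3, 8800, p3), (rd, Ned, 1, 6100, law)}
Projecting to pid, mgr, dept, name: {(bio, 17, bio, Yan), (bio, 17, cs, Yan), (bio, 17, eng, Zed), (bio, 17, fin, Yan), (bio, 17, law, Ned), (bio, 17, mkt, Yan), (bio, 17, p3, Zed), (bio, 3, bio, Yan), (bio, 3, cs, Yan), (bio, 3, eng, Zed), (bio, 3, fin, Yan), (bio, 3, law, Ned), (bio, 3, mkt, Yan), (bio, 3, p3, Zed), (rd, 1, law, Ned)}
Selection dept ≠ law: {(bio, 17, bio, Yan), (bio, 17, cs, Yan), (bio, 17, eng, Zed), (bio, 17, fin, Yan), (bio, 17, mkt, Yan), (bio, 17, p3, Zed), (bio, 3, bio, Yan), (bio, 3, cs, Yan), (bio, 3, eng, Zed), (bio, 3, fin, Yan), (bio, 3, mkt, Yan), (bio, 3, p3, Zed)}
Projecting to dept, mgr, pid: {(bio, 17, bio), (bio, 3, bio), (cs, 17, bio), (cs, 3, bio), (eng, 17, bio), (eng, 3, bio), (fin, 17, bio), (fin, 3, bio), (mkt, 17, bio), (mkt, 3, bio), (p3, 17, bio), (p3, 3, bio)}

{(bio, 17, bio), (bio, 3, bio), (cs, 17, bio), (cs, 3, bio), (eng, 17, bio), (eng, 3, bio), (fin, 17, bio), (fin, 3, bio), (mkt, 17, bio), (mkt, 3, bio), (p3, 17, bio), (p3, 3, bio)}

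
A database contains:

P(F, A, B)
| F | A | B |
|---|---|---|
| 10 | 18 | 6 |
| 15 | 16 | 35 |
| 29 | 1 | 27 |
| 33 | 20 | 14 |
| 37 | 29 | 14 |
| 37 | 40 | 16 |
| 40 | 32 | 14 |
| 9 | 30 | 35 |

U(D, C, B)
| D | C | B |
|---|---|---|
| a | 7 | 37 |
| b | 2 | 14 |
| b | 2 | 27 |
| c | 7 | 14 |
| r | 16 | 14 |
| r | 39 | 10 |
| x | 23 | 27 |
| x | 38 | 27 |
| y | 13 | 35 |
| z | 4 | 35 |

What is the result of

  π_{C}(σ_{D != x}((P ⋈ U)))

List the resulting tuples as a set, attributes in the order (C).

{13, 16, 2, 4, 7}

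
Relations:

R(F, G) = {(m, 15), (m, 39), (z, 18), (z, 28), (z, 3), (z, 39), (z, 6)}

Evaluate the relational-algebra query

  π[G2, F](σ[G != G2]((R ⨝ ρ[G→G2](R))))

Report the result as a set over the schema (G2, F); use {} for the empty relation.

{(15, m), (18, z), (28, z), (3, z), (39, m), (39, z), (6, z)}

ρ[G→G2]: schema becomes (F, G2); tuples unchanged.
Joining R and ρ[G→G2](R) on F yields {(m, 15, 15), (m, 15, 39), (m, 39, 15), (m, 39, 39), (z, 18, 18), (z, 18, 28), (z, 18, 3), (z, 18, 39), (z, 18, 6), (z, 28, 18), (z, 28, 28), (z, 28, 3), (z, 28, 39), (z, 28, 6), (z, 3, 18), (z, 3, 28), (z, 3, 3), (z, 3, 39), (z, 3, 6), (z, 39, 18), (z, 39, 28), (z, 39, 3), (z, 39, 39), (z, 39, 6), (z, 6, 18), (z, 6, 28), (z, 6, 3), (z, 6, 39), (z, 6, 6)}.
σ[G != G2]: keep tuples satisfying G != G2 → {(m, 15, 39), (m, 39, 15), (z, 18, 28), (z, 18, 3), (z, 18, 39), (z, 18, 6), (z, 28, 18), (z, 28, 3), (z, 28, 39), (z, 28, 6), (z, 3, 18), (z, 3, 28), (z, 3, 39), (z, 3, 6), (z, 39, 18), (z, 39, 28), (z, 39, 3), (z, 39, 6), (z, 6, 18), (z, 6, 28), (z, 6, 3), (z, 6, 39)}
Projecting to G2, F (15 duplicate(s) eliminated): {(15, m), (18, z), (28, z), (3, z), (39, m), (39, z), (6, z)}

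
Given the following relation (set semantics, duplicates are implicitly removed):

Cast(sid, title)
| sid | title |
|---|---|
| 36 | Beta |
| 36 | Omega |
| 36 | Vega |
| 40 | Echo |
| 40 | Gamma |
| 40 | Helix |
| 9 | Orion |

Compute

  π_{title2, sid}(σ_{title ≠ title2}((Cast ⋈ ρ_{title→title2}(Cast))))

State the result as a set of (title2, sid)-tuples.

ρ[title→title2]: schema becomes (sid, title2); tuples unchanged.
Natural join on sid: {(36, Beta, Beta), (36, Beta, Omega), (36, Beta, Vega), (36, Omega, Beta), (36, Omega, Omega), (36, Omega, Vega), (36, Vega, Beta), (36, Vega, Omega), (36, Vega, Vega), (40, Echo, Echo), (40, Echo, Gamma), (40, Echo, Helix), (40, Gamma, Echo), (40, Gamma, Gamma), (40, Gamma, Helix), (40, Helix, Echo), (40, Helix, Gamma), (40, Helix, Helix), (9, Orion, Orion)}
σ[title ≠ title2]: keep tuples satisfying title ≠ title2 → {(36, Beta, Omega), (36, Beta, Vega), (36, Omega, Beta), (36, Omega, Vega), (36, Vega, Beta), (36, Vega, Omega), (40, Echo, Gamma), (40, Echo, Helix), (40, Gamma, Echo), (40, Gamma, Helix), (40, Helix, Echo), (40, Helix, Gamma)}
π_{title2, sid} gives {(Beta, 36), (Echo, 40), (Gamma, 40), (Helix, 40), (Omega, 36), (Vega, 36)} (6 duplicate(s) eliminated).

{(Beta, 36), (Echo, 40), (Gamma, 40), (Helix, 40), (Omega, 36), (Vega, 36)}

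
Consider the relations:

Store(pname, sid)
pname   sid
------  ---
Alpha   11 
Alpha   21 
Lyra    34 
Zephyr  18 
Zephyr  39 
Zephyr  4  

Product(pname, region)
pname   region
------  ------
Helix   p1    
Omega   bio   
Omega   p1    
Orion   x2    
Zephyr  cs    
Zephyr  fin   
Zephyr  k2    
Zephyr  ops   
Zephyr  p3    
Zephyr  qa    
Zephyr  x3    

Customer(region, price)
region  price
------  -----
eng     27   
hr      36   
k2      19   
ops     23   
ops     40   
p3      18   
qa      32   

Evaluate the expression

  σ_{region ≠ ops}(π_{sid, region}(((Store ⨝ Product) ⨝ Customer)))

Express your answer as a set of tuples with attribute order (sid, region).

Store ⋈ Product (natural join on pname): {(Zephyr, 18, cs), (Zephyr, 18, fin), (Zephyr, 18, k2), (Zephyr, 18, ops), (Zephyr, 18, p3), (Zephyr, 18, qa), (Zephyr, 18, x3), (Zephyr, 39, cs), (Zephyr, 39, fin), (Zephyr, 39, k2), (Zephyr, 39, ops), (Zephyr, 39, p3), (Zephyr, 39, qa), (Zephyr, 39, x3), (Zephyr, 4, cs), (Zephyr, 4, fin), (Zephyr, 4, k2), (Zephyr, 4, ops), (Zephyr, 4, p3), (Zephyr, 4, qa), (Zephyr, 4, x3)}
(Store ⨝ Product) ⋈ Customer (natural join on region): {(Zephyr, 18, k2, 19), (Zephyr, 18, ops, 23), (Zephyr, 18, ops, 40), (Zephyr, 18, p3, 18), (Zephyr, 18, qa, 32), (Zephyr, 39, k2, 19), (Zephyr, 39, ops, 23), (Zephyr, 39, ops, 40), (Zephyr, 39, p3, 18), (Zephyr, 39, qa, 32), (Zephyr, 4, k2, 19), (Zephyr, 4, ops, 23), (Zephyr, 4, ops, 40), (Zephyr, 4, p3, 18), (Zephyr, 4, qa, 32)}
π_{sid, region} gives {(18, k2), (18, ops), (18, p3), (18, qa), (39, k2), (39, ops), (39, p3), (39, qa), (4, k2), (4, ops), (4, p3), (4, qa)} (3 duplicate(s) eliminated).
Filtering on region ≠ ops leaves {(18, k2), (18, p3), (18, qa), (39, k2), (39, p3), (39, qa), (4, k2), (4, p3), (4, qa)}.

{(18, k2), (18, p3), (18, qa), (39, k2), (39, p3), (39, qa), (4, k2), (4, p3), (4, qa)}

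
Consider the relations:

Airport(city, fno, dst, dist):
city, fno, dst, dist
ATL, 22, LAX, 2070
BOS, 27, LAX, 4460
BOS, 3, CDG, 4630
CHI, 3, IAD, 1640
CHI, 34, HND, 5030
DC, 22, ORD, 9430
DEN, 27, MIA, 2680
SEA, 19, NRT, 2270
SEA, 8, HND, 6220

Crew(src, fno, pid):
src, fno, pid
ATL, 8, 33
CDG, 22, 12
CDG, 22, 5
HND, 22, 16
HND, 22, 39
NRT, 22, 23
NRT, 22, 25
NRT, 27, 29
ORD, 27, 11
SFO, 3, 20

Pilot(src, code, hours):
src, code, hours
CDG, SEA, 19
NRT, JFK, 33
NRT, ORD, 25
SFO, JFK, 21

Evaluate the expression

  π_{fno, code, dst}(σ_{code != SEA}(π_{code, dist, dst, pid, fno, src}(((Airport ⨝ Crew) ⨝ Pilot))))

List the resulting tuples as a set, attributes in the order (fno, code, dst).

{(22, JFK, LAX), (22, JFK, ORD), (22, ORD, LAX), (22, ORD, ORD), (27, JFK, LAX), (27, JFK, MIA), (27, ORD, LAX), (27, ORD, MIA), (3, JFK, CDG), (3, JFK, IAD)}

Airport ⋈ Crew (natural join on fno): {(ATL, 22, LAX, 2070, CDG, 12), (ATL, 22, LAX, 2070, CDG, 5), (ATL, 22, LAX, 2070, HND, 16), (ATL, 22, LAX, 2070, HND, 39), (ATL, 22, LAX, 2070, NRT, 23), (ATL, 22, LAX, 2070, NRT, 25), (BOS, 27, LAX, 4460, NRT, 29), (BOS, 27, LAX, 4460, ORD, 11), (BOS, 3, CDG, 4630, SFO, 20), (CHI, 3, IAD, 1640, SFO, 20), (DC, 22, ORD, 9430, CDG, 12), (DC, 22, ORD, 9430, CDG, 5), (DC, 22, ORD, 9430, HND, 16), (DC, 22, ORD, 9430, HND, 39), (DC, 22, ORD, 9430, NRT, 23), (DC, 22, ORD, 9430, NRT, 25), (DEN, 27, MIA, 2680, NRT, 29), (DEN, 27, MIA, 2680, ORD, 11), (SEA, 8, HND, 6220, ATL, 33)}
(Airport ⨝ Crew) ⋈ Pilot (natural join on src): {(ATL, 22, LAX, 2070, CDG, 12, SEA, 19), (ATL, 22, LAX, 2070, CDG, 5, SEA, 19), (ATL, 22, LAX, 2070, NRT, 23, JFK, 33), (ATL, 22, LAX, 2070, NRT, 23, ORD, 25), (ATL, 22, LAX, 2070, NRT, 25, JFK, 33), (ATL, 22, LAX, 2070, NRT, 25, ORD, 25), (BOS, 27, LAX, 4460, NRT, 29, JFK, 33), (BOS, 27, LAX, 4460, NRT, 29, ORD, 25), (BOS, 3, CDG, 4630, SFO, 20, JFK, 21), (CHI, 3, IAD, 1640, SFO, 20, JFK, 21), (DC, 22, ORD, 9430, CDG, 12, SEA, 19), (DC, 22, ORD, 9430, CDG, 5, SEA, 19), (DC, 22, ORD, 9430, NRT, 23, JFK, 33), (DC, 22, ORD, 9430, NRT, 23, ORD, 25), (DC, 22, ORD, 9430, NRT, 25, JFK, 33), (DC, 22, ORD, 9430, NRT, 25, ORD, 25), (DEN, 27, MIA, 2680, NRT, 29, JFK, 33), (DEN, 27, MIA, 2680, NRT, 29, ORD, 25)}
Keep only column(s) code, dist, dst, pid, fno, src: {(JFK, 1640, IAD, 20, 3, SFO), (JFK, 2070, LAX, 23, 22, NRT), (JFK, 2070, LAX, 25, 22, NRT), (JFK, 2680, MIA, 29, 27, NRT), (JFK, 4460, LAX, 29, 27, NRT), (JFK, 4630, CDG, 20, 3, SFO), (JFK, 9430, ORD, 23, 22, NRT), (JFK, 9430, ORD, 25, 22, NRT), (ORD, 2070, LAX, 23, 22, NRT), (ORD, 2070, LAX, 25, 22, NRT), (ORD, 2680, MIA, 29, 27, NRT), (ORD, 4460, LAX, 29, 27, NRT), (ORD, 9430, ORD, 23, 22, NRT), (ORD, 9430, ORD, 25, 22, NRT), (SEA, 2070, LAX, 12, 22, CDG), (SEA, 2070, LAX, 5, 22, CDG), (SEA, 9430, ORD, 12, 22, CDG), (SEA, 9430, ORD, 5, 22, CDG)}
Filtering on code != SEA leaves {(JFK, 1640, IAD, 20, 3, SFO), (JFK, 2070, LAX, 23, 22, NRT), (JFK, 2070, LAX, 25, 22, NRT), (JFK, 2680, MIA, 29, 27, NRT), (JFK, 4460, LAX, 29, 27, NRT), (JFK, 4630, CDG, 20, 3, SFO), (JFK, 9430, ORD, 23, 22, NRT), (JFK, 9430, ORD, 25, 22, NRT), (ORD, 2070, LAX, 23, 22, NRT), (ORD, 2070, LAX, 25, 22, NRT), (ORD, 2680, MIA, 29, 27, NRT), (ORD, 4460, LAX, 29, 27, NRT), (ORD, 9430, ORD, 23, 22, NRT), (ORD, 9430, ORD, 25, 22, NRT)}.
Keep only column(s) fno, code, dst (4 duplicate(s) eliminated): {(22, JFK, LAX), (22, JFK, ORD), (22, ORD, LAX), (22, ORD, ORD), (27, JFK, LAX), (27, JFK, MIA), (27, ORD, LAX), (27, ORD, MIA), (3, JFK, CDG), (3, JFK, IAD)}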